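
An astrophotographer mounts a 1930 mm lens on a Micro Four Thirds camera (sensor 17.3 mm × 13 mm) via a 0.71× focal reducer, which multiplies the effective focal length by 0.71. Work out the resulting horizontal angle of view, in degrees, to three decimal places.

0.723°

Effective focal length f = 1930 × 0.71 = 1370.3 mm.
α = 2·arctan(17.3 / (2 × 1370.3)) = 2·arctan(0.00631) ≈ 0.7233°.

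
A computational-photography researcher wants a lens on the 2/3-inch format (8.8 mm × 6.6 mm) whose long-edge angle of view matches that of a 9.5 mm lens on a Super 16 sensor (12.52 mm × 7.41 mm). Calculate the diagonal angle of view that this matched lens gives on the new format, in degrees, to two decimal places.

Equal long-edge AOV ⇒ f₂ = f₁ · 8.8/12.52 = 9.5 × 0.70288 ≈ 6.6773 mm.
Sensor diagonal = √(8.8² + 6.6²) = √121.0000 ≈ 11.0000 mm.
Diagonal AOV on the new format = 2·arctan(11.0000 / (2 × 6.6773)) = 2·arctan(0.82368) ≈ 78.9555°.

78.96°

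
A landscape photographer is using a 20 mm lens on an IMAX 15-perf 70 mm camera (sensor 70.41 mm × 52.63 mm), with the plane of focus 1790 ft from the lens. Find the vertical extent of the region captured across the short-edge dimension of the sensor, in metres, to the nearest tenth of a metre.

1435.7 m

dₒ: 1790 ft × 304.8 mm/ft = 545591.98 mm.
Similar triangles through the lens centre give W/dₒ = h/dᵢ; with 1/f = 1/dₒ + 1/dᵢ this gives W = h·(dₒ − f)/f.
W = 52.63 mm × (545592 − 20) / 20 = 52.63 × 27278.5991 ≈ 1435672.672 mm = 1435.67 m.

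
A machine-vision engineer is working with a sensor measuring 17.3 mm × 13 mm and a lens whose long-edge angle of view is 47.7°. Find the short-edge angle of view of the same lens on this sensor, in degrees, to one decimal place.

36.8°

From the long-edge AOV: f = 17.3 / (2·tan(23.85°)) = 17.3 / 0.88419 ≈ 19.5659 mm.
Short-edge AOV = 2·arctan(13 / (2 × 19.5659)) = 2·arctan(0.33221) ≈ 36.7540°.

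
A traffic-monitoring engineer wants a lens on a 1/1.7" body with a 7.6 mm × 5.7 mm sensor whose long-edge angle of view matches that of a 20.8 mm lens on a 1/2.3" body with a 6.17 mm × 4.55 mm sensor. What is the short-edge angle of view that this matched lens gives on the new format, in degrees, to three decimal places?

12.695°

Equal long-edge AOV ⇒ f₂ = f₁ · 7.6/6.17 = 20.8 × 1.23177 ≈ 25.6207 mm.
Short-edge AOV on the new format = 2·arctan(5.7 / (2 × 25.6207)) = 2·arctan(0.11124) ≈ 12.6947°.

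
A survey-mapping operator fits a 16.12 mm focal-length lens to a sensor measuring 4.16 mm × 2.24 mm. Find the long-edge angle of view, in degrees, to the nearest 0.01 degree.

14.70°

Angle of view α = 2·arctan(w/2f) with w = 4.16 mm and f = 16.12 mm.
w/2f = 0.12903; arctan(0.12903) ≈ 7.3524°, so α ≈ 14.7048°.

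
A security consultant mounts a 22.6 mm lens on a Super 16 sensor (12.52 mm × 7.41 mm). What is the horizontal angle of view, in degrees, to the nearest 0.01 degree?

Angle of view α = 2·arctan(w/2f) with w = 12.52 mm and f = 22.6 mm.
w/2f = 0.27699; arctan(0.27699) ≈ 15.4823°, so α ≈ 30.9645°.

30.96°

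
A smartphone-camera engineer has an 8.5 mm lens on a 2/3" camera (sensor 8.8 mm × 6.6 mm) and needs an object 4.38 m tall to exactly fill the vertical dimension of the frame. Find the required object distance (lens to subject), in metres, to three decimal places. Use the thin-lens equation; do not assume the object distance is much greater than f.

5.649 m

W: 4.38 m = 4380 mm.
Magnification m = h/W = dᵢ/dₒ; combined with 1/f = 1/dₒ + 1/dᵢ this gives dₒ = f·(1 + W/h).
dₒ = 8.5 mm × (1 + 4380/6.6) = 8.5 × 664.6364 ≈ 5649.409 mm = 5.64941 m.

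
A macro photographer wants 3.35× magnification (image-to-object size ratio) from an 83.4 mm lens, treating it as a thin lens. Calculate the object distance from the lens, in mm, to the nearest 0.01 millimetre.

108.30 mm

With m = dᵢ/dₒ and 1/f = 1/dₒ + 1/dᵢ, substituting dᵢ = m·dₒ gives 1/f = (1 + 1/m)/dₒ, hence dₒ = f·(1 + 1/m).
dₒ = 83.4 × (1 + 1/3.35) = 83.4 × 1.29851 ≈ 108.296 mm.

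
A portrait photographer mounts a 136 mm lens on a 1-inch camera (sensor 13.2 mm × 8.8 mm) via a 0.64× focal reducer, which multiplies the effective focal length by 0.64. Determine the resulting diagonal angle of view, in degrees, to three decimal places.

Effective focal length f = 136 × 0.64 = 87.04 mm.
Sensor diagonal = √(13.2² + 8.8²) = √251.6800 ≈ 15.8644 mm.
α = 2·arctan(15.864 / (2 × 87.04)) = 2·arctan(0.09113) ≈ 10.4143°.

10.414°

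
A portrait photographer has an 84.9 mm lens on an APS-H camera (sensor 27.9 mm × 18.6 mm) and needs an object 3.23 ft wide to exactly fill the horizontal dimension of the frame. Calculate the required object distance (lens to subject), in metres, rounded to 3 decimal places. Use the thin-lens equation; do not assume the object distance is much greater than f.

3.081 m

W: 3.23 ft × 304.8 mm/ft = 984.50 mm.
Magnification m = w/W = dᵢ/dₒ; combined with 1/f = 1/dₒ + 1/dᵢ this gives dₒ = f·(1 + W/w).
dₒ = 84.9 mm × (1 + 984.504/27.9) = 84.9 × 36.2869 ≈ 3080.756 mm = 3.08076 m.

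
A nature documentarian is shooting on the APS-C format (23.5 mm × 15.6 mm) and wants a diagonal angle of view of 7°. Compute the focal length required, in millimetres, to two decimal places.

230.59 mm

Sensor diagonal = √(23.5² + 15.6²) = √795.6100 ≈ 28.2066 mm.
From α = 2·arctan(d/2f) we get f = d / (2·tan(α/2)).
With d = 28.2066 mm and α/2 = 3.5°, tan(α/2) ≈ 0.06116, so f ≈ 28.2066 / 0.12233 ≈ 230.5866 mm.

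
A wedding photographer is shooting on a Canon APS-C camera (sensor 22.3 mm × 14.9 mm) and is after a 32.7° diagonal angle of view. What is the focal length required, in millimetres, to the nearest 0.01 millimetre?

Sensor diagonal = √(22.3² + 14.9²) = √719.3000 ≈ 26.8198 mm.
From α = 2·arctan(d/2f) we get f = d / (2·tan(α/2)).
With d = 26.8198 mm and α/2 = 16.35°, tan(α/2) ≈ 0.29337, so f ≈ 26.8198 / 0.58674 ≈ 45.7101 mm.

45.71 mm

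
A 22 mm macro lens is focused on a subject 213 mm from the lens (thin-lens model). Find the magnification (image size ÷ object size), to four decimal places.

Thin lens: 1/f = 1/dₒ + 1/dᵢ → 1/dᵢ = 1/22 − 1/213 = 0.0407597 mm⁻¹, so dᵢ ≈ 24.5340 mm.
Magnification m = dᵢ/dₒ = 24.5340/213 ≈ 0.11518.

0.1152×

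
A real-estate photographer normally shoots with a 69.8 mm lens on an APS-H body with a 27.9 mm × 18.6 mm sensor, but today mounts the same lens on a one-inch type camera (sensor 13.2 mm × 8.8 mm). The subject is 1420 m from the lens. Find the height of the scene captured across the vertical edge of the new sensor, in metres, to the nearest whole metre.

The focal length stays 69.8 mm; the relevant sensor dimension is now h = 8.8 mm. Object distance dₒ = 1420 m = 1.42e+06 mm.
Thin-lens field height W = h·(dₒ − f)/f = 8.8 × (1.42e+06 − 69.8)/69.8 ≈ 179016.988 mm = 179.017 m.

179 m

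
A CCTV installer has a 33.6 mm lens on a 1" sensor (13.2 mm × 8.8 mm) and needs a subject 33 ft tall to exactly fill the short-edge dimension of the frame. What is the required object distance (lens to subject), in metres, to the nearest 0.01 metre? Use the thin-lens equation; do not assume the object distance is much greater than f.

38.44 m

W: 33 ft × 304.8 mm/ft = 10058.40 mm.
Magnification m = h/W = dᵢ/dₒ; combined with 1/f = 1/dₒ + 1/dᵢ this gives dₒ = f·(1 + W/h).
dₒ = 33.6 mm × (1 + 10058.4/8.8) = 33.6 × 1144.0000 ≈ 38438.399 mm = 38.4384 m.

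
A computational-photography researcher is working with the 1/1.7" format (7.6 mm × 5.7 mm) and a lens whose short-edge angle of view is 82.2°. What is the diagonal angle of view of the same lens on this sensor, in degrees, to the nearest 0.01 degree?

110.96°

From the short-edge AOV: f = 5.7 / (2·tan(41.1°)) = 5.7 / 1.74471 ≈ 3.2670 mm.
Sensor diagonal = √(7.6² + 5.7²) = √90.2500 ≈ 9.5000 mm.
Diagonal AOV = 2·arctan(9.5000 / (2 × 3.2670)) = 2·arctan(1.45393) ≈ 110.9602°.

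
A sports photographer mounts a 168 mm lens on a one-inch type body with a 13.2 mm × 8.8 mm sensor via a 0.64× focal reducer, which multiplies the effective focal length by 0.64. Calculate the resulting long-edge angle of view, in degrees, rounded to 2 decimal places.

Effective focal length f = 168 × 0.64 = 107.52 mm.
α = 2·arctan(13.2 / (2 × 107.52)) = 2·arctan(0.06138) ≈ 7.0253°.

7.03°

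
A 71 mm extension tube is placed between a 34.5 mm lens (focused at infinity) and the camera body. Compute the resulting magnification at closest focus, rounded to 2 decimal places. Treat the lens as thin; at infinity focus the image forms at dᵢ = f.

The tube moves the image plane from f to f + e, so dᵢ = 34.5 + 71 = 105.5 mm. Focus is achieved when 1/f = 1/dₒ + 1/dᵢ, giving dₒ = 1/(1/f − 1/(f+e)).
Magnification m = dᵢ/dₒ = (f+e)·(1/f − 1/(f+e)) = e/f = 71/34.5 ≈ 2.0580.

2.06×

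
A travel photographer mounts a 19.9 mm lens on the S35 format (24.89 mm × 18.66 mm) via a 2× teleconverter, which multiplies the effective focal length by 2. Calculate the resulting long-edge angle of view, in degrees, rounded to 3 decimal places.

34.728°

Effective focal length f = 19.9 × 2 = 39.8 mm.
α = 2·arctan(24.89 / (2 × 39.8)) = 2·arctan(0.31269) ≈ 34.7277°.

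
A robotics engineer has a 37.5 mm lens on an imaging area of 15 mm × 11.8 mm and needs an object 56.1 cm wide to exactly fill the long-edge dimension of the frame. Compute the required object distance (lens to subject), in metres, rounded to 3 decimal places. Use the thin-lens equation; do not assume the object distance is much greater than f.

1.440 m

W: 56.1 cm = 561 mm.
Magnification m = w/W = dᵢ/dₒ; combined with 1/f = 1/dₒ + 1/dᵢ this gives dₒ = f·(1 + W/w).
dₒ = 37.5 mm × (1 + 561/15) = 37.5 × 38.4000 ≈ 1440.000 mm = 1.44 m.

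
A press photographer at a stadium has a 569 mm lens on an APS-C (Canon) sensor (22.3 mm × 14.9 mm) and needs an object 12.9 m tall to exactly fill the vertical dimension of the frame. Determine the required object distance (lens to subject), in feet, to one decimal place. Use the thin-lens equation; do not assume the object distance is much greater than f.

W: 12.9 m = 12900 mm.
Magnification m = h/W = dᵢ/dₒ; combined with 1/f = 1/dₒ + 1/dᵢ this gives dₒ = f·(1 + W/h).
dₒ = 569 mm × (1 + 12900/14.9) = 569 × 866.7718 ≈ 493193.161 mm = 493193.161/304.8 ft = 1618.09 ft.

1618.1 ft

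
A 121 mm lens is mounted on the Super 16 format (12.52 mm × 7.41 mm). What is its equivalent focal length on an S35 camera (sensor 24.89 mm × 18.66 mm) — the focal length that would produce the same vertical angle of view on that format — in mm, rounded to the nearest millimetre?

Equal angle of view means equal height/f ratio, so f₂ = f₁ · (height₂/height₁) = 121 × 18.66/7.41.
f₂ = 121 × 2.51822 ≈ 304.704 mm.

305 mm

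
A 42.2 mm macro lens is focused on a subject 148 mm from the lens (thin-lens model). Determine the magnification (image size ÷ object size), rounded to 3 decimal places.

0.399×

Thin lens: 1/f = 1/dₒ + 1/dᵢ → 1/dᵢ = 1/42.2 − 1/148 = 0.0169399 mm⁻¹, so dᵢ ≈ 59.0321 mm.
Magnification m = dᵢ/dₒ = 59.0321/148 ≈ 0.39887.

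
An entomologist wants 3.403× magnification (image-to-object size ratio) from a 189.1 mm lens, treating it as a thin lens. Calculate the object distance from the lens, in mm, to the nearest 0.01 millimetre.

244.67 mm

With m = dᵢ/dₒ and 1/f = 1/dₒ + 1/dᵢ, substituting dᵢ = m·dₒ gives 1/f = (1 + 1/m)/dₒ, hence dₒ = f·(1 + 1/m).
dₒ = 189.1 × (1 + 1/3.403) = 189.1 × 1.29386 ≈ 244.669 mm.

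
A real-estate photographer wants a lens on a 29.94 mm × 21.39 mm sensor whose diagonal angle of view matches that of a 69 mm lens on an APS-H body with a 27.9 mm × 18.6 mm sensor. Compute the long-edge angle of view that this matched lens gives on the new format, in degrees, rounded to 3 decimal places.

22.367°

Sensor diagonal = √(27.9² + 18.6²) = √1124.3700 ≈ 33.5316 mm.
Sensor diagonal = √(29.94² + 21.39²) = √1353.9357 ≈ 36.7959 mm.
Equal diagonal AOV ⇒ f₂ = f₁ · 36.7959/33.5316 = 69 × 1.09735 ≈ 75.7170 mm.
Long-edge AOV on the new format = 2·arctan(29.94 / (2 × 75.7170)) = 2·arctan(0.19771) ≈ 22.3674°.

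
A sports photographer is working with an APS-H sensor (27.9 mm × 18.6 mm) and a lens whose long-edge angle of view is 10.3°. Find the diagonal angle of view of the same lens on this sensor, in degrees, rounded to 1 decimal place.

From the long-edge AOV: f = 27.9 / (2·tan(5.15°)) = 27.9 / 0.18025 ≈ 154.7811 mm.
Sensor diagonal = √(27.9² + 18.6²) = √1124.3700 ≈ 33.5316 mm.
Diagonal AOV = 2·arctan(33.5316 / (2 × 154.7811)) = 2·arctan(0.10832) ≈ 12.3643°.

12.4°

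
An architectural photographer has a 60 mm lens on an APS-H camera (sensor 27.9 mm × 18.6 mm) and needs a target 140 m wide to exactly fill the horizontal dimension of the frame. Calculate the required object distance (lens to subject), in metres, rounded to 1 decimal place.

W: 140 m = 140000 mm.
Magnification m = w/W = dᵢ/dₒ; combined with 1/f = 1/dₒ + 1/dᵢ this gives dₒ = f·(1 + W/w).
dₒ = 60 mm × (1 + 140000/27.9) = 60 × 5018.9211 ≈ 301135.269 mm = 301.135 m.

301.1 m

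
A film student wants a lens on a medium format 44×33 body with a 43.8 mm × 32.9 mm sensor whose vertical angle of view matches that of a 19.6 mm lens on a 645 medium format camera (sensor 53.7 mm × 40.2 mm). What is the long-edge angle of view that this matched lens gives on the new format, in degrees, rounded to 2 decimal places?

Equal vertical AOV ⇒ f₂ = f₁ · 32.9/40.2 = 19.6 × 0.81841 ≈ 16.0408 mm.
Long-edge AOV on the new format = 2·arctan(43.8 / (2 × 16.0408)) = 2·arctan(1.36527) ≈ 107.5577°.

107.56°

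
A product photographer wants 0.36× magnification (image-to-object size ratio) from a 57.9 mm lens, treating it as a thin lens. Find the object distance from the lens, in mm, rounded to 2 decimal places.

With m = dᵢ/dₒ and 1/f = 1/dₒ + 1/dᵢ, substituting dᵢ = m·dₒ gives 1/f = (1 + 1/m)/dₒ, hence dₒ = f·(1 + 1/m).
dₒ = 57.9 × (1 + 1/0.36) = 57.9 × 3.77778 ≈ 218.733 mm.

218.73 mm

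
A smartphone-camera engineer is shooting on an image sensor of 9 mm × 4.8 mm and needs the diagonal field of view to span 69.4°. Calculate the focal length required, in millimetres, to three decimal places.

Sensor diagonal = √(9² + 4.8²) = √104.0400 ≈ 10.2000 mm.
From α = 2·arctan(d/2f) we get f = d / (2·tan(α/2)).
With d = 10.2000 mm and α/2 = 34.7°, tan(α/2) ≈ 0.69243, so f ≈ 10.2000 / 1.38487 ≈ 7.3653 mm.

7.365 mm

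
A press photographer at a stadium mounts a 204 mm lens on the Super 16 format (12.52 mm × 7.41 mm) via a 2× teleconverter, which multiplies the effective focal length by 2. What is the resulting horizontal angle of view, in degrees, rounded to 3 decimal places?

1.758°

Effective focal length f = 204 × 2 = 408 mm.
α = 2·arctan(12.52 / (2 × 408)) = 2·arctan(0.01534) ≈ 1.7581°.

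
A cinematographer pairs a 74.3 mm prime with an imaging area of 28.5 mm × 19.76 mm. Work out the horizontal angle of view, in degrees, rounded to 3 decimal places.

21.714°

Angle of view α = 2·arctan(w/2f) with w = 28.5 mm and f = 74.3 mm.
w/2f = 0.19179; arctan(0.19179) ≈ 10.8569°, so α ≈ 21.7138°.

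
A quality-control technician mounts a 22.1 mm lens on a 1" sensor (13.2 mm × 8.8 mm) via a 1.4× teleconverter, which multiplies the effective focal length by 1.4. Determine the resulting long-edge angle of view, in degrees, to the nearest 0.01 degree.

Effective focal length f = 22.1 × 1.4 = 30.94 mm.
α = 2·arctan(13.2 / (2 × 30.94)) = 2·arctan(0.21332) ≈ 24.0833°.

24.08°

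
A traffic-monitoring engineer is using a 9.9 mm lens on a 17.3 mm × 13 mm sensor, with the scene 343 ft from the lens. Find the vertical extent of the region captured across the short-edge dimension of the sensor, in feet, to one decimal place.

450.4 ft

dₒ: 343 ft × 304.8 mm/ft = 104546.40 mm.
Similar triangles through the lens centre give W/dₒ = h/dᵢ; with 1/f = 1/dₒ + 1/dᵢ this gives W = h·(dₒ − f)/f.
W = 13 mm × (104546 − 9.9) / 9.9 = 13 × 10559.2421 ≈ 137270.147 mm = 137270.147/304.8 ft = 450.361 ft.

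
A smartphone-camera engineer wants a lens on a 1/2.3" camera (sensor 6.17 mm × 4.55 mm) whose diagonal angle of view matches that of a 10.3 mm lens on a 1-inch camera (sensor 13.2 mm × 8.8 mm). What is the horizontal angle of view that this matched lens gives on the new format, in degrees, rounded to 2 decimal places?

63.58°

Sensor diagonal = √(13.2² + 8.8²) = √251.6800 ≈ 15.8644 mm.
Sensor diagonal = √(6.17² + 4.55²) = √58.7714 ≈ 7.6663 mm.
Equal diagonal AOV ⇒ f₂ = f₁ · 7.6663/15.8644 = 10.3 × 0.48324 ≈ 4.9773 mm.
Horizontal AOV on the new format = 2·arctan(6.17 / (2 × 4.9773)) = 2·arctan(0.61981) ≈ 63.5822°.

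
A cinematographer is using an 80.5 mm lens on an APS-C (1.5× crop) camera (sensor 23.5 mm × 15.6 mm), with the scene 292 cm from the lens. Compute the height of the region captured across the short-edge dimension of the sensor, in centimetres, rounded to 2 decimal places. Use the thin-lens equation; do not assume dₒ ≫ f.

dₒ: 292 cm = 2920 mm.
Similar triangles through the lens centre give W/dₒ = h/dᵢ; with 1/f = 1/dₒ + 1/dᵢ this gives W = h·(dₒ − f)/f.
W = 15.6 mm × (2920 − 80.5) / 80.5 = 15.6 × 35.2733 ≈ 550.263 mm = 55.0263 cm.

55.03 cm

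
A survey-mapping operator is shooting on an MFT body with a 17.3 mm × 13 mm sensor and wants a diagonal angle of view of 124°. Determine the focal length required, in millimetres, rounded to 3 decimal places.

Sensor diagonal = √(17.3² + 13²) = √468.2900 ≈ 21.6400 mm.
From α = 2·arctan(d/2f) we get f = d / (2·tan(α/2)).
With d = 21.6400 mm and α/2 = 62°, tan(α/2) ≈ 1.88073, so f ≈ 21.6400 / 3.76145 ≈ 5.7531 mm.

5.753 mm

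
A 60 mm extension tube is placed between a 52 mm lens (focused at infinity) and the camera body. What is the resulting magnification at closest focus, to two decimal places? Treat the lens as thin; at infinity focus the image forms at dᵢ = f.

1.15×

The tube moves the image plane from f to f + e, so dᵢ = 52 + 60 = 112 mm. Focus is achieved when 1/f = 1/dₒ + 1/dᵢ, giving dₒ = 1/(1/f − 1/(f+e)).
Magnification m = dᵢ/dₒ = (f+e)·(1/f − 1/(f+e)) = e/f = 60/52 ≈ 1.1538.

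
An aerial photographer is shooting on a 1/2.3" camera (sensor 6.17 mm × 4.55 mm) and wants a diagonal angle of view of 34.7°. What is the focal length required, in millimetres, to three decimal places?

12.269 mm

Sensor diagonal = √(6.17² + 4.55²) = √58.7714 ≈ 7.6663 mm.
From α = 2·arctan(d/2f) we get f = d / (2·tan(α/2)).
With d = 7.6663 mm and α/2 = 17.35°, tan(α/2) ≈ 0.31242, so f ≈ 7.6663 / 0.62485 ≈ 12.2690 mm.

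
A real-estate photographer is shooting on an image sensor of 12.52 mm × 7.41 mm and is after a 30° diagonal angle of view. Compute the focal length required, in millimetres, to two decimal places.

Sensor diagonal = √(12.52² + 7.41²) = √211.6585 ≈ 14.5485 mm.
From α = 2·arctan(d/2f) we get f = d / (2·tan(α/2)).
With d = 14.5485 mm and α/2 = 15°, tan(α/2) ≈ 0.26795, so f ≈ 14.5485 / 0.53590 ≈ 27.1478 mm.

27.15 mm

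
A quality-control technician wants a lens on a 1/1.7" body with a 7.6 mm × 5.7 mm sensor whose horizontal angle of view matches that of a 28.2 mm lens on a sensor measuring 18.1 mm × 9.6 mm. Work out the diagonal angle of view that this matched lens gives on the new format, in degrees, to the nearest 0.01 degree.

43.72°

Equal horizontal AOV ⇒ f₂ = f₁ · 7.6/18.1 = 28.2 × 0.41989 ≈ 11.8409 mm.
Sensor diagonal = √(7.6² + 5.7²) = √90.2500 ≈ 9.5000 mm.
Diagonal AOV on the new format = 2·arctan(9.5000 / (2 × 11.8409)) = 2·arctan(0.40115) ≈ 43.7166°.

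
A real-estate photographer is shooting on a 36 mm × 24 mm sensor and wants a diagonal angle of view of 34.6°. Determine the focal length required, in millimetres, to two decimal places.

Sensor diagonal = √(36² + 24²) = √1872.0000 ≈ 43.2666 mm.
From α = 2·arctan(d/2f) we get f = d / (2·tan(α/2)).
With d = 43.2666 mm and α/2 = 17.3°, tan(α/2) ≈ 0.31147, so f ≈ 43.2666 / 0.62293 ≈ 69.4566 mm.

69.46 mm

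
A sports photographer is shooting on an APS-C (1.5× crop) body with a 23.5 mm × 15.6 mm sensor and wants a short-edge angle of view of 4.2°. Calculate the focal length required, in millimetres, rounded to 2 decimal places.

212.72 mm

From α = 2·arctan(h/2f) we get f = h / (2·tan(α/2)).
With h = 15.6 mm and α/2 = 2.1°, tan(α/2) ≈ 0.03667, so f ≈ 15.6 / 0.07334 ≈ 212.7176 mm.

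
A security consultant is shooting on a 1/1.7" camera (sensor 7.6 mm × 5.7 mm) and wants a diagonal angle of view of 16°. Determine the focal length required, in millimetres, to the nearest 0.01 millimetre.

Sensor diagonal = √(7.6² + 5.7²) = √90.2500 ≈ 9.5000 mm.
From α = 2·arctan(d/2f) we get f = d / (2·tan(α/2)).
With d = 9.5000 mm and α/2 = 8°, tan(α/2) ≈ 0.14054, so f ≈ 9.5000 / 0.28108 ≈ 33.7980 mm.

33.80 mm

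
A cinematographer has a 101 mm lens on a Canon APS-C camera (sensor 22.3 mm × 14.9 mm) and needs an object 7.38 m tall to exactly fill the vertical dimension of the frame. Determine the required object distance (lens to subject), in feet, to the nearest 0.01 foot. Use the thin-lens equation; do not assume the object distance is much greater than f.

164.46 ft

W: 7.38 m = 7380 mm.
Magnification m = h/W = dᵢ/dₒ; combined with 1/f = 1/dₒ + 1/dᵢ this gives dₒ = f·(1 + W/h).
dₒ = 101 mm × (1 + 7380/14.9) = 101 × 496.3020 ≈ 50126.503 mm = 50126.503/304.8 ft = 164.457 ft.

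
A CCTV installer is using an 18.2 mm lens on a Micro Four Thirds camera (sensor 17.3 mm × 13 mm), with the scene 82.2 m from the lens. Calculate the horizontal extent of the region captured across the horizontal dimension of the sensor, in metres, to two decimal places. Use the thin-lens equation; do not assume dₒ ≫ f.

dₒ: 82.2 m = 82200 mm.
Similar triangles through the lens centre give W/dₒ = w/dᵢ; with 1/f = 1/dₒ + 1/dᵢ this gives W = w·(dₒ − f)/f.
W = 17.3 mm × (82200 − 18.2) / 18.2 = 17.3 × 4515.4835 ≈ 78117.865 mm = 78.1179 m.

78.12 m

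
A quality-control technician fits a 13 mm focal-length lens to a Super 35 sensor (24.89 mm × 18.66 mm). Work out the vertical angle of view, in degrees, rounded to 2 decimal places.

71.33°

Angle of view α = 2·arctan(h/2f) with h = 18.66 mm and f = 13 mm.
h/2f = 0.71769; arctan(0.71769) ≈ 35.6667°, so α ≈ 71.3334°.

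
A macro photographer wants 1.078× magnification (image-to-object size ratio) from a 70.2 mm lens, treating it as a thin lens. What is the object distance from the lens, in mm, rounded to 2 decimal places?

With m = dᵢ/dₒ and 1/f = 1/dₒ + 1/dᵢ, substituting dᵢ = m·dₒ gives 1/f = (1 + 1/m)/dₒ, hence dₒ = f·(1 + 1/m).
dₒ = 70.2 × (1 + 1/1.078) = 70.2 × 1.92764 ≈ 135.321 mm.

135.32 mm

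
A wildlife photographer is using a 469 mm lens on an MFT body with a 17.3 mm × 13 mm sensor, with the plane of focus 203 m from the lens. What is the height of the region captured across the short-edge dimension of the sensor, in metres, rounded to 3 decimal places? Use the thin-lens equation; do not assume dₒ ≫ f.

5.614 m

dₒ: 203 m = 203000 mm.
Similar triangles through the lens centre give W/dₒ = h/dᵢ; with 1/f = 1/dₒ + 1/dᵢ this gives W = h·(dₒ − f)/f.
W = 13 mm × (203000 − 469) / 469 = 13 × 431.8358 ≈ 5613.866 mm = 5.61387 m.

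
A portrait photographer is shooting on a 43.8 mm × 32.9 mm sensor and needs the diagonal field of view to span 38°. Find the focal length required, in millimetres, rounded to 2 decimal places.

79.55 mm

Sensor diagonal = √(43.8² + 32.9²) = √3000.8500 ≈ 54.7800 mm.
From α = 2·arctan(d/2f) we get f = d / (2·tan(α/2)).
With d = 54.7800 mm and α/2 = 19°, tan(α/2) ≈ 0.34433, so f ≈ 54.7800 / 0.68866 ≈ 79.5464 mm.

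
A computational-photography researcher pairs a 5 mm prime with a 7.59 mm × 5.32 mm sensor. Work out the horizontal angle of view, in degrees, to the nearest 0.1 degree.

Angle of view α = 2·arctan(w/2f) with w = 7.59 mm and f = 5 mm.
w/2f = 0.75900; arctan(0.75900) ≈ 37.1985°, so α ≈ 74.3970°.

74.4°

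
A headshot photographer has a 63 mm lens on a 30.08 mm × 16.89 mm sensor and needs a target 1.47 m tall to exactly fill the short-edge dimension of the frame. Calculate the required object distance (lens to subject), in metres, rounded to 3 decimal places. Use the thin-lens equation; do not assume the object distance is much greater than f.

W: 1.47 m = 1470 mm.
Magnification m = h/W = dᵢ/dₒ; combined with 1/f = 1/dₒ + 1/dᵢ this gives dₒ = f·(1 + W/h).
dₒ = 63 mm × (1 + 1470/16.89) = 63 × 88.0337 ≈ 5546.126 mm = 5.54613 m.

5.546 m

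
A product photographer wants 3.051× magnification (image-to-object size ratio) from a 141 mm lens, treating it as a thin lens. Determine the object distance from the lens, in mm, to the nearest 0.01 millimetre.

187.21 mm

With m = dᵢ/dₒ and 1/f = 1/dₒ + 1/dᵢ, substituting dᵢ = m·dₒ gives 1/f = (1 + 1/m)/dₒ, hence dₒ = f·(1 + 1/m).
dₒ = 141 × (1 + 1/3.051) = 141 × 1.32776 ≈ 187.214 mm.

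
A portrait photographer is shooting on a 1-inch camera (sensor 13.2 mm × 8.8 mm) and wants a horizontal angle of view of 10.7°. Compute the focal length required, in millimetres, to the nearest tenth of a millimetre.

From α = 2·arctan(w/2f) we get f = w / (2·tan(α/2)).
With w = 13.2 mm and α/2 = 5.35°, tan(α/2) ≈ 0.09365, so f ≈ 13.2 / 0.18729 ≈ 70.4771 mm.

70.5 mm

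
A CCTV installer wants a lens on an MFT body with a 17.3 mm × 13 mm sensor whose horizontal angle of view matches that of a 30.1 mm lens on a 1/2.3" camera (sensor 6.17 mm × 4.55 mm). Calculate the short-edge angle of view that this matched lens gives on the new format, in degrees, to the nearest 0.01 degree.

8.81°

Equal horizontal AOV ⇒ f₂ = f₁ · 17.3/6.17 = 30.1 × 2.80389 ≈ 84.3971 mm.
Short-edge AOV on the new format = 2·arctan(13 / (2 × 84.3971)) = 2·arctan(0.07702) ≈ 8.8081°.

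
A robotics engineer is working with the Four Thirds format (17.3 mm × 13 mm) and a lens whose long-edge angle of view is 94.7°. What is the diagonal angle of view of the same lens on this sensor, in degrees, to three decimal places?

107.263°

From the long-edge AOV: f = 17.3 / (2·tan(47.35°)) = 17.3 / 2.17118 ≈ 7.9680 mm.
Sensor diagonal = √(17.3² + 13²) = √468.2900 ≈ 21.6400 mm.
Diagonal AOV = 2·arctan(21.6400 / (2 × 7.9680)) = 2·arctan(1.35793) ≈ 107.2629°.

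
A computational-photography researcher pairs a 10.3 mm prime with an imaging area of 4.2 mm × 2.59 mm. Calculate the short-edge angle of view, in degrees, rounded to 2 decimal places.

14.33°

Angle of view α = 2·arctan(h/2f) with h = 2.59 mm and f = 10.3 mm.
h/2f = 0.12573; arctan(0.12573) ≈ 7.1661°, so α ≈ 14.3322°.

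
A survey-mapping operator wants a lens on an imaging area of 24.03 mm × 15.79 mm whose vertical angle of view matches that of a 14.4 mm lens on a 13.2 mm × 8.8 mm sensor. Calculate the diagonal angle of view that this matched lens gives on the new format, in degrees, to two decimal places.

58.18°

Equal vertical AOV ⇒ f₂ = f₁ · 15.79/8.8 = 14.4 × 1.79432 ≈ 25.8382 mm.
Sensor diagonal = √(24.03² + 15.79²) = √826.7650 ≈ 28.7535 mm.
Diagonal AOV on the new format = 2·arctan(28.7535 / (2 × 25.8382)) = 2·arctan(0.55642) ≈ 58.1845°.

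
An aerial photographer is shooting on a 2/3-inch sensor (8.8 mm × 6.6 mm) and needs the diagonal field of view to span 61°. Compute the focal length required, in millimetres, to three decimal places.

9.337 mm

Sensor diagonal = √(8.8² + 6.6²) = √121.0000 ≈ 11.0000 mm.
From α = 2·arctan(d/2f) we get f = d / (2·tan(α/2)).
With d = 11.0000 mm and α/2 = 30.5°, tan(α/2) ≈ 0.58905, so f ≈ 11.0000 / 1.17809 ≈ 9.3371 mm.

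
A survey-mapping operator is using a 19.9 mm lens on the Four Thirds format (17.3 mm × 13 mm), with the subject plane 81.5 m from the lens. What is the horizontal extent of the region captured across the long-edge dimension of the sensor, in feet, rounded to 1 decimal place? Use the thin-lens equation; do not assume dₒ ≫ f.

dₒ: 81.5 m = 81500 mm.
Similar triangles through the lens centre give W/dₒ = w/dᵢ; with 1/f = 1/dₒ + 1/dᵢ this gives W = w·(dₒ − f)/f.
W = 17.3 mm × (81500 − 19.9) / 19.9 = 17.3 × 4094.4774 ≈ 70834.459 mm = 70834.459/304.8 ft = 232.397 ft.

232.4 ft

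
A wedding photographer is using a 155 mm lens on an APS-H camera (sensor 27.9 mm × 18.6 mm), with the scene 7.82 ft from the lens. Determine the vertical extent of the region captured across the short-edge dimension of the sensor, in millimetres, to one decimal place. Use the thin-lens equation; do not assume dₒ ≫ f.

267.4 mm

dₒ: 7.82 ft × 304.8 mm/ft = 2383.54 mm.
Similar triangles through the lens centre give W/dₒ = h/dᵢ; with 1/f = 1/dₒ + 1/dᵢ this gives W = h·(dₒ − f)/f.
W = 18.6 mm × (2383.54 − 155) / 155 = 18.6 × 14.3777 ≈ 267.424 mm.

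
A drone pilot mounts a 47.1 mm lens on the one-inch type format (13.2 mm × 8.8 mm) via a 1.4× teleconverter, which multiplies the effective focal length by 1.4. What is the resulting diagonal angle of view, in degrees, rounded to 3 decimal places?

13.719°

Effective focal length f = 47.1 × 1.4 = 65.94 mm.
Sensor diagonal = √(13.2² + 8.8²) = √251.6800 ≈ 15.8644 mm.
α = 2·arctan(15.864 / (2 × 65.94)) = 2·arctan(0.12029) ≈ 13.7188°.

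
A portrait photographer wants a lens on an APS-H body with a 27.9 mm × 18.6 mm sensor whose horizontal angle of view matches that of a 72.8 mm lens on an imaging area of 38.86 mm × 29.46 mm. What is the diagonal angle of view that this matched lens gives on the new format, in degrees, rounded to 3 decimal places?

Equal horizontal AOV ⇒ f₂ = f₁ · 27.9/38.86 = 72.8 × 0.71796 ≈ 52.2676 mm.
Sensor diagonal = √(27.9² + 18.6²) = √1124.3700 ≈ 33.5316 mm.
Diagonal AOV on the new format = 2·arctan(33.5316 / (2 × 52.2676)) = 2·arctan(0.32077) ≈ 35.5692°.

35.569°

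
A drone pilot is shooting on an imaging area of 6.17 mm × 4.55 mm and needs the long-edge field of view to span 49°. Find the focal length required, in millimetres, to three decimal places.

6.769 mm

From α = 2·arctan(w/2f) we get f = w / (2·tan(α/2)).
With w = 6.17 mm and α/2 = 24.5°, tan(α/2) ≈ 0.45573, so f ≈ 6.17 / 0.91145 ≈ 6.7694 mm.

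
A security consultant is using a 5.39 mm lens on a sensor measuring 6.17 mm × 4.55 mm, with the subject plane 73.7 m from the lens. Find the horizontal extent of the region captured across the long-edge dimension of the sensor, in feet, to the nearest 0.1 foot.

276.8 ft

dₒ: 73.7 m = 73700 mm.
Similar triangles through the lens centre give W/dₒ = w/dᵢ; with 1/f = 1/dₒ + 1/dᵢ this gives W = w·(dₒ − f)/f.
W = 6.17 mm × (73700 − 5.39) / 5.39 = 6.17 × 13672.4694 ≈ 84359.136 mm = 84359.136/304.8 ft = 276.769 ft.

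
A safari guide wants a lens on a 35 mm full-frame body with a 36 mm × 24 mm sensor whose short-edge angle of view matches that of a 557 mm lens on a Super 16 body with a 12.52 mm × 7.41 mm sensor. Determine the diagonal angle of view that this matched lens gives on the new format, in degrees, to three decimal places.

1.374°

Equal short-edge AOV ⇒ f₂ = f₁ · 24/7.41 = 557 × 3.23887 ≈ 1804.0486 mm.
Sensor diagonal = √(36² + 24²) = √1872.0000 ≈ 43.2666 mm.
Diagonal AOV on the new format = 2·arctan(43.2666 / (2 × 1804.0486)) = 2·arctan(0.01199) ≈ 1.3741°.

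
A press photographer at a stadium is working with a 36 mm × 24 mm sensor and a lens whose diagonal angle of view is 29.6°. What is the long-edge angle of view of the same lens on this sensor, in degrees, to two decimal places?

Sensor diagonal = √(36² + 24²) = √1872.0000 ≈ 43.2666 mm.
From the diagonal AOV: f = 43.2666 / (2·tan(14.8°)) = 43.2666 / 0.52842 ≈ 81.8788 mm.
Long-edge AOV = 2·arctan(36 / (2 × 81.8788)) = 2·arctan(0.21984) ≈ 24.7970°.

24.80°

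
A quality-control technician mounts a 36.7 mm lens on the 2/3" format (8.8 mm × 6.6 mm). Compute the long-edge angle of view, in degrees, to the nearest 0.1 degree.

13.7°

Angle of view α = 2·arctan(w/2f) with w = 8.8 mm and f = 36.7 mm.
w/2f = 0.11989; arctan(0.11989) ≈ 6.8366°, so α ≈ 13.6732°.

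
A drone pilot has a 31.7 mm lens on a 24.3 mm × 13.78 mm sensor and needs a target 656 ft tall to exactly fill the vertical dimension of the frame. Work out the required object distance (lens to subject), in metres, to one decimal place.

460.0 m

W: 656 ft × 304.8 mm/ft = 199948.79 mm.
Magnification m = h/W = dᵢ/dₒ; combined with 1/f = 1/dₒ + 1/dᵢ this gives dₒ = f·(1 + W/h).
dₒ = 31.7 mm × (1 + 199949/13.78) = 31.7 × 14511.0721 ≈ 460000.986 mm = 460.001 m.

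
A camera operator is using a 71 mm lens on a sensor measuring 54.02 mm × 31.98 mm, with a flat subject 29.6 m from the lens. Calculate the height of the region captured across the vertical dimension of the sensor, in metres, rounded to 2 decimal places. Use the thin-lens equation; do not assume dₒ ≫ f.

13.30 m

dₒ: 29.6 m = 29600 mm.
Similar triangles through the lens centre give W/dₒ = h/dᵢ; with 1/f = 1/dₒ + 1/dᵢ this gives W = h·(dₒ − f)/f.
W = 31.98 mm × (29600 − 71) / 71 = 31.98 × 415.9014 ≈ 13300.527 mm = 13.3005 m.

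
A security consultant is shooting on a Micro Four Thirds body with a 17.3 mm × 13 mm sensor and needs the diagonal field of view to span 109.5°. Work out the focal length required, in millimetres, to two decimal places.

7.65 mm

Sensor diagonal = √(17.3² + 13²) = √468.2900 ≈ 21.6400 mm.
From α = 2·arctan(d/2f) we get f = d / (2·tan(α/2)).
With d = 21.6400 mm and α/2 = 54.75°, tan(α/2) ≈ 1.41497, so f ≈ 21.6400 / 2.82993 ≈ 7.6468 mm.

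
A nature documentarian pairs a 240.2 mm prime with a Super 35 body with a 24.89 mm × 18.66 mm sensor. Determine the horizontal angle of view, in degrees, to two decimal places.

5.93°

Angle of view α = 2·arctan(w/2f) with w = 24.89 mm and f = 240.2 mm.
w/2f = 0.05181; arctan(0.05181) ≈ 2.9659°, so α ≈ 5.9318°.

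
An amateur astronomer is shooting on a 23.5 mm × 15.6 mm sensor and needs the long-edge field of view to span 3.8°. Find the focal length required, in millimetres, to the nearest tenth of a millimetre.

From α = 2·arctan(w/2f) we get f = w / (2·tan(α/2)).
With w = 23.5 mm and α/2 = 1.9°, tan(α/2) ≈ 0.03317, so f ≈ 23.5 / 0.06635 ≈ 354.1993 mm.

354.2 mm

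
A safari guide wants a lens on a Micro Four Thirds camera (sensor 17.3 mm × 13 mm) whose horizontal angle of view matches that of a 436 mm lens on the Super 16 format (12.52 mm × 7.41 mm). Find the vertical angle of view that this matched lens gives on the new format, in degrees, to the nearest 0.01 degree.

Equal horizontal AOV ⇒ f₂ = f₁ · 17.3/12.52 = 436 × 1.38179 ≈ 602.4601 mm.
Vertical AOV on the new format = 2·arctan(13 / (2 × 602.4601)) = 2·arctan(0.01079) ≈ 1.2363°.

1.24°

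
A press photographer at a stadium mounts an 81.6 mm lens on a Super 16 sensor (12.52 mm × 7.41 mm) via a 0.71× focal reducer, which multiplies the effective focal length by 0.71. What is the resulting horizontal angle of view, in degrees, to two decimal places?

Effective focal length f = 81.6 × 0.71 = 57.936 mm.
α = 2·arctan(12.52 / (2 × 57.936)) = 2·arctan(0.10805) ≈ 12.3338°.

12.33°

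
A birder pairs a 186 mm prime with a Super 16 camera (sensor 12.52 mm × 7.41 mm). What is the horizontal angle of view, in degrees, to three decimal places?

3.855°

Angle of view α = 2·arctan(w/2f) with w = 12.52 mm and f = 186 mm.
w/2f = 0.03366; arctan(0.03366) ≈ 1.9276°, so α ≈ 3.8552°.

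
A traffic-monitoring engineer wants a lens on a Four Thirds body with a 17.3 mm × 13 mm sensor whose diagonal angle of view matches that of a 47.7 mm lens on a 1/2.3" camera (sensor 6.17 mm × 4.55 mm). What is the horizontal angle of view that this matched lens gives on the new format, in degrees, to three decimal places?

7.352°

Sensor diagonal = √(6.17² + 4.55²) = √58.7714 ≈ 7.6663 mm.
Sensor diagonal = √(17.3² + 13²) = √468.2900 ≈ 21.6400 mm.
Equal diagonal AOV ⇒ f₂ = f₁ · 21.6400/7.6663 = 47.7 × 2.82276 ≈ 134.6458 mm.
Horizontal AOV on the new format = 2·arctan(17.3 / (2 × 134.6458)) = 2·arctan(0.06424) ≈ 7.3516°.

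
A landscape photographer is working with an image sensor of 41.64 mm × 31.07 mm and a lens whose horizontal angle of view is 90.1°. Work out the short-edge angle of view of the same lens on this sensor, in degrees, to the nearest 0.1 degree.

From the horizontal AOV: f = 41.64 / (2·tan(45.05°)) = 41.64 / 2.00349 ≈ 20.7837 mm.
Short-edge AOV = 2·arctan(31.07 / (2 × 20.7837)) = 2·arctan(0.74746) ≈ 73.5534°.

73.6°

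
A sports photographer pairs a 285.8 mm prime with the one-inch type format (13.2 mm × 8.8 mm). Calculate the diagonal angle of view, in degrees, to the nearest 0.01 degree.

Sensor diagonal = √(13.2² + 8.8²) = √251.6800 ≈ 15.8644 mm.
Angle of view α = 2·arctan(d/2f) with d = 15.8644 mm and f = 285.8 mm.
d/2f = 0.02775; arctan(0.02775) ≈ 1.5898°, so α ≈ 3.1796°.

3.18°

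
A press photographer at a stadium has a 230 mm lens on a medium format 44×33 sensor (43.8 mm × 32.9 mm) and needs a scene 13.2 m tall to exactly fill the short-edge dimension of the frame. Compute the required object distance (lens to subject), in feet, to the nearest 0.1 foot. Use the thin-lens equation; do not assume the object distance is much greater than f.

W: 13.2 m = 13200 mm.
Magnification m = h/W = dᵢ/dₒ; combined with 1/f = 1/dₒ + 1/dᵢ this gives dₒ = f·(1 + W/h).
dₒ = 230 mm × (1 + 13200/32.9) = 230 × 402.2158 ≈ 92509.635 mm = 92509.635/304.8 ft = 303.509 ft.

303.5 ft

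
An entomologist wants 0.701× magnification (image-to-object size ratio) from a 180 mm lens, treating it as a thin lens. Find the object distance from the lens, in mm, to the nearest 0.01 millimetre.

With m = dᵢ/dₒ and 1/f = 1/dₒ + 1/dᵢ, substituting dᵢ = m·dₒ gives 1/f = (1 + 1/m)/dₒ, hence dₒ = f·(1 + 1/m).
dₒ = 180 × (1 + 1/0.701) = 180 × 2.42653 ≈ 436.776 mm.

436.78 mm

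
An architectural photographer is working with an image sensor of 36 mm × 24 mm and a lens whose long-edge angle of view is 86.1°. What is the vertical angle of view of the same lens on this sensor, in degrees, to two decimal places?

63.83°

From the long-edge AOV: f = 36 / (2·tan(43.05°)) = 36 / 1.86830 ≈ 19.2689 mm.
Vertical AOV = 2·arctan(24 / (2 × 19.2689)) = 2·arctan(0.62277) ≈ 63.8264°.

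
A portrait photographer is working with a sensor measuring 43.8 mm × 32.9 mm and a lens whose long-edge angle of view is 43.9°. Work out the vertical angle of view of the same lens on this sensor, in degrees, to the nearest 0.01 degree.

From the long-edge AOV: f = 43.8 / (2·tan(21.95°)) = 43.8 / 0.80602 ≈ 54.3409 mm.
Vertical AOV = 2·arctan(32.9 / (2 × 54.3409)) = 2·arctan(0.30272) ≈ 33.6841°.

33.68°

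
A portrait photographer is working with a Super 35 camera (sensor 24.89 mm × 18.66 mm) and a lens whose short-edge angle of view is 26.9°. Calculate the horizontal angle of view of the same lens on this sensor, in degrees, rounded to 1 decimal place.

From the short-edge AOV: f = 18.66 / (2·tan(13.45°)) = 18.66 / 0.47831 ≈ 39.0122 mm.
Horizontal AOV = 2·arctan(24.89 / (2 × 39.0122)) = 2·arctan(0.31900) ≈ 35.3857°.

35.4°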